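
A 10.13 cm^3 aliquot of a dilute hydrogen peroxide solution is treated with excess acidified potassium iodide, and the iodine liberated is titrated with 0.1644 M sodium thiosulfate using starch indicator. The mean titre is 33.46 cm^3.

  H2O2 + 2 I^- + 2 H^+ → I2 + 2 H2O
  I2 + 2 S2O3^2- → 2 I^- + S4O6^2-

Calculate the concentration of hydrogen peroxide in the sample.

n(S2O3^2-) = 0.03346 × 0.1644 = 5.501 × 10^-3 mol
n(I2) = n(S2O3^2-)/2 = 2.750 × 10^-3 mol
n(H2O2) in the aliquot = 2.750 × 10^-3 mol (1:1 ratio)
[H2O2] = 2.750 × 10^-3 / 0.01013 = 0.2715 mol/L

0.2715 M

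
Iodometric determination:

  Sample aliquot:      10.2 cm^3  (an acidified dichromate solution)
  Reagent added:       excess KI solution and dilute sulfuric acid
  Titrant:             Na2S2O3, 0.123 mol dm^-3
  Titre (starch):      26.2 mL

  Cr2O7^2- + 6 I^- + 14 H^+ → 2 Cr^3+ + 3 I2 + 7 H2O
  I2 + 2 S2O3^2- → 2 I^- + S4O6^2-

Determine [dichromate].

0.0527 mol/L

n(S2O3^2-) = 0.0262 × 0.123 = 3.22 × 10^-3 mol
n(I2) = n(S2O3^2-)/2 = 1.61 × 10^-3 mol
From the 1:3 ratio, n(Cr2O7^2-) in the aliquot = 1/3 × 1.61 × 10^-3 = 5.37 × 10^-4 mol
[Cr2O7^2-] = 5.37 × 10^-4 / 0.0102 = 0.0527 mol/L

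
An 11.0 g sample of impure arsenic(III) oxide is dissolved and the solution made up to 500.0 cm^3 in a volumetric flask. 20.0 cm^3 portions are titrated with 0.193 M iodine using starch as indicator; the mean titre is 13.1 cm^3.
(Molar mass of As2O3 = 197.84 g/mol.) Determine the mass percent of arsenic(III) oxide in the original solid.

As2O3 + 2 I2 + 2 H2O → As2O5 + 4 HI
n(I2) per titration = 0.0131 × 0.193 = 2.53 × 10^-3 mol
From the 1:2 ratio, n(As2O3) in each aliquot = 1/2 × 2.53 × 10^-3 = 1.26 × 10^-3 mol
n(As2O3) in the whole flask = 1.26 × 10^-3 × 500.0/20.0 = 0.0316 mol
mass of As2O3 = 0.0316 × 197.84 = 6.25 g
% As2O3 = 6.25 / 11.0 × 100 = 56.8 %

56.8 %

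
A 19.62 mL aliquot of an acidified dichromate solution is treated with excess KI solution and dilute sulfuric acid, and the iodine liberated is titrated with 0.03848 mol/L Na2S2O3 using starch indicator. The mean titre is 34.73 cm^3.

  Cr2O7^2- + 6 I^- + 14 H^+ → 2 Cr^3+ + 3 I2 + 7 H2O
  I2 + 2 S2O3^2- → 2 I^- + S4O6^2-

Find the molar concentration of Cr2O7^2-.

n(S2O3^2-) = 0.03473 × 0.03848 = 1.336 × 10^-3 mol
n(I2) = n(S2O3^2-)/2 = 6.682 × 10^-4 mol
From the 1:3 ratio, n(Cr2O7^2-) in the aliquot = 1/3 × 6.682 × 10^-4 = 2.227 × 10^-4 mol
[Cr2O7^2-] = 2.227 × 10^-4 / 0.01962 = 0.01135 mol/L

0.01135 mol/L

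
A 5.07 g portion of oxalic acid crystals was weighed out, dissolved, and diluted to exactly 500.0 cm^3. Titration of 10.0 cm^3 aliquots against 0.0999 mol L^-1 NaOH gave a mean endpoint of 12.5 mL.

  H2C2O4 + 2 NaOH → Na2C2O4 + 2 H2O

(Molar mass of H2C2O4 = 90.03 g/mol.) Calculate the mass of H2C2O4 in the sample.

2.81 g

n(NaOH) per titration = 0.0125 × 0.0999 = 1.25 × 10^-3 mol
From the 1:2 ratio, n(H2C2O4) in each aliquot = 1/2 × 1.25 × 10^-3 = 6.24 × 10^-4 mol
n(H2C2O4) in the whole flask = 6.24 × 10^-4 × 500.0/10.0 = 0.0312 mol
mass of H2C2O4 = 0.0312 × 90.03 = 2.81 g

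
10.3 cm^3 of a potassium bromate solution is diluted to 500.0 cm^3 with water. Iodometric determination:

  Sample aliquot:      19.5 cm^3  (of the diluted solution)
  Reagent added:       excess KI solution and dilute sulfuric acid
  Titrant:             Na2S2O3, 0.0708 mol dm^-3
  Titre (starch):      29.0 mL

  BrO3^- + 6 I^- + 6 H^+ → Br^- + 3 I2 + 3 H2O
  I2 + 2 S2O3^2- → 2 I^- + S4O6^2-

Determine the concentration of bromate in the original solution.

n(S2O3^2-) = 0.0290 × 0.0708 = 2.05 × 10^-3 mol
n(I2) = n(S2O3^2-)/2 = 1.03 × 10^-3 mol
From the 1:3 ratio, n(BrO3^-) in the aliquot = 1/3 × 1.03 × 10^-3 = 3.42 × 10^-4 mol
[BrO3^-]_dilute = 3.42 × 10^-4 / 0.0195 = 0.0175 mol/L
[BrO3^-]_original = 0.0175 × 500.0/10.3 = 0.852 mol/L

0.852 mol/L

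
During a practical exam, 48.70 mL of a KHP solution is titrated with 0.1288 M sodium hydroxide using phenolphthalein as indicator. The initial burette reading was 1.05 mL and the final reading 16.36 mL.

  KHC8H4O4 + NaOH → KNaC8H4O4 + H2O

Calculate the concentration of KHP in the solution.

n(NaOH) = 0.01531 L × 0.1288 mol/L = 1.972 × 10^-3 mol
n(KHC8H4O4) = 1.972 × 10^-3 mol (1:1 mole ratio)
[KHC8H4O4] = 1.972 × 10^-3 mol / 0.04870 L = 0.04049 mol/L

0.04049 M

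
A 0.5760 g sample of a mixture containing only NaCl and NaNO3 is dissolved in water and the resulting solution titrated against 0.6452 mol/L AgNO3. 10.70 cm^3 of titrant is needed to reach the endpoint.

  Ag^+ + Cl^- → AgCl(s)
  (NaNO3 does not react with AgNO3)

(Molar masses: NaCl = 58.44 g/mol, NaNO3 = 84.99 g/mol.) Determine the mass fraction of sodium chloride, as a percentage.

n(AgNO3) = 0.01070 × 0.6452 = 6.904 × 10^-3 mol
Let x = n(NaCl), y = n(NaNO3).
Titrant: 1x = 6.904 × 10^-3;  mass: 58.44x + 84.99y = 0.5760
Solving, x = 6.904 × 10^-3 mol, y = 2.030 × 10^-3 mol
mass of NaCl = 6.904 × 10^-3 × 58.44 = 0.4034 g
% NaCl = 0.4034 / 0.5760 × 100 = 70.04 %

70.04 %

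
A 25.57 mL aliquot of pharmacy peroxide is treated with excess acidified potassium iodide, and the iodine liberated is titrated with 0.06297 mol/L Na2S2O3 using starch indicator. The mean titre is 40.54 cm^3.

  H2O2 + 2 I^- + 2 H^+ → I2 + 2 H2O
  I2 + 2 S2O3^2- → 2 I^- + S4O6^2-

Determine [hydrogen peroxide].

0.04992 mol/L

n(S2O3^2-) = 0.04054 × 0.06297 = 2.553 × 10^-3 mol
n(I2) = n(S2O3^2-)/2 = 1.276 × 10^-3 mol
n(H2O2) in the aliquot = 1.276 × 10^-3 mol (1:1 ratio)
[H2O2] = 1.276 × 10^-3 / 0.02557 = 0.04992 mol/L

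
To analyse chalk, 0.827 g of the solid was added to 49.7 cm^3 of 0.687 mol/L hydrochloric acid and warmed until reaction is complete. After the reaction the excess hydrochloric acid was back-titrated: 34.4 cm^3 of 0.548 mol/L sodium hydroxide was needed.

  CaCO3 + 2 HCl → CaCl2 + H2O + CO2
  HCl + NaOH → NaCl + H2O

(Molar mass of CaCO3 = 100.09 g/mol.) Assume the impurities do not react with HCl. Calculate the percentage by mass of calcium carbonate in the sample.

92.5 %

n(HCl) added = 0.0497 × 0.687 = 0.0341 mol
n(NaOH) used in back-titration = 0.0344 × 0.548 = 0.0189 mol
n(HCl) left over = 0.0189 mol (1:1 ratio)
n(HCl) consumed by analyte = 0.0341 − 0.0189 = 0.0153 mol
From the 1:2 ratio, n(CaCO3) = 1/2 × 0.0153 = 7.65 × 10^-3 mol
mass of CaCO3 = 7.65 × 10^-3 × 100.09 = 0.765 g
% CaCO3 = 0.765 / 0.827 × 100 = 92.5 %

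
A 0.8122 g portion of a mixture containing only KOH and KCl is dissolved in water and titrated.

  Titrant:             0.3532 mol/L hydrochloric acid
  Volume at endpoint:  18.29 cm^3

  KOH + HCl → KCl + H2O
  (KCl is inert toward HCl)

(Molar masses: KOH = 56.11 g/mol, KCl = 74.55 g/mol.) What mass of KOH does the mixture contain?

0.3625 g

n(HCl) = 0.01829 × 0.3532 = 6.460 × 10^-3 mol
Let x = n(KOH), y = n(KCl).
Titrant: 1x = 6.460 × 10^-3;  mass: 56.11x + 74.55y = 0.8122
Solving, x = 6.460 × 10^-3 mol, y = 6.033 × 10^-3 mol
mass of KOH = 6.460 × 10^-3 × 56.11 = 0.3625 g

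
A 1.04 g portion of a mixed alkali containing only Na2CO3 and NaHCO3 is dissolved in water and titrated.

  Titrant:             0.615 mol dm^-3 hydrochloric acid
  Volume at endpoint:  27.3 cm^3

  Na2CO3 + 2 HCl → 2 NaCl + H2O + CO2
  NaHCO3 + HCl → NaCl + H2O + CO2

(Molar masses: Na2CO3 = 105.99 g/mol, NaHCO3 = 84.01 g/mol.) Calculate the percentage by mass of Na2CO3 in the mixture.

n(HCl) = 0.0273 × 0.615 = 0.0168 mol
Let x = n(Na2CO3), y = n(NaHCO3).
Titrant: 2x + 1y = 0.0168;  mass: 105.99x + 84.01y = 1.04
Solving, x = 5.97 × 10^-3 mol, y = 4.84 × 10^-3 mol
mass of Na2CO3 = 5.97 × 10^-3 × 105.99 = 0.633 g
% Na2CO3 = 0.633 / 1.04 × 100 = 60.9 %

60.9 %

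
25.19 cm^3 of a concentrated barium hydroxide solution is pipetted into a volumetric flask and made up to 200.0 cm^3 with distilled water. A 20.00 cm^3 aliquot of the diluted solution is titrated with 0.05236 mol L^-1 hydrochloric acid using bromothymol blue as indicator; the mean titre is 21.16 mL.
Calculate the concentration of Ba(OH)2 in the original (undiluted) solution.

0.2199 mol/L

Ba(OH)2 + 2 HCl → BaCl2 + 2 H2O
n(HCl) = 0.02116 × 0.05236 = 1.108 × 10^-3 mol
From the 1:2 ratio, n(Ba(OH)2) in the aliquot = 1/2 × 1.108 × 10^-3 = 5.540 × 10^-4 mol
[Ba(OH)2]_dilute = 5.540 × 10^-4 / 0.02000 = 0.02770 mol/L
Dilution factor = 200.0 / 25.19 = 7.940
[Ba(OH)2]_stock = 0.02770 × 7.940 = 0.2199 mol/L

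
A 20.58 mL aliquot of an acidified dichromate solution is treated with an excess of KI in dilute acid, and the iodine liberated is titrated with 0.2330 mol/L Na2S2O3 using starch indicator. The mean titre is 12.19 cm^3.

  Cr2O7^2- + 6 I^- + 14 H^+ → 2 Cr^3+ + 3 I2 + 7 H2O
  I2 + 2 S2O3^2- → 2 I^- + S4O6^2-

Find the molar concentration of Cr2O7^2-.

n(S2O3^2-) = 0.01219 × 0.2330 = 2.840 × 10^-3 mol
n(I2) = n(S2O3^2-)/2 = 1.420 × 10^-3 mol
From the 1:3 ratio, n(Cr2O7^2-) in the aliquot = 1/3 × 1.420 × 10^-3 = 4.734 × 10^-4 mol
[Cr2O7^2-] = 4.734 × 10^-4 / 0.02058 = 0.02300 mol/L

0.02300 mol/L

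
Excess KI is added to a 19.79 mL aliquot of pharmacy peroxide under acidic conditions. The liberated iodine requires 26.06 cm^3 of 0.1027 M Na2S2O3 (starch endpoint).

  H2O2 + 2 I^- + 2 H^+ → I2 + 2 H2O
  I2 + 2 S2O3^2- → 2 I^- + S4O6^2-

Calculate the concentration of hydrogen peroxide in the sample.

0.06762 M

n(S2O3^2-) = 0.02606 × 0.1027 = 2.676 × 10^-3 mol
n(I2) = n(S2O3^2-)/2 = 1.338 × 10^-3 mol
n(H2O2) in the aliquot = 1.338 × 10^-3 mol (1:1 ratio)
[H2O2] = 1.338 × 10^-3 / 0.01979 = 0.06762 mol/L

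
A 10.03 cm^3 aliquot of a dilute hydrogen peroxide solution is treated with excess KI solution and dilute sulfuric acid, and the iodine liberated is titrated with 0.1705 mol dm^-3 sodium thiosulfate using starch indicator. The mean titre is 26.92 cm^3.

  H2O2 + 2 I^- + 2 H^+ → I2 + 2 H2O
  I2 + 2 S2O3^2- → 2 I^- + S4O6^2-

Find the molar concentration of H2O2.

0.2288 mol/L

n(S2O3^2-) = 0.02692 × 0.1705 = 4.590 × 10^-3 mol
n(I2) = n(S2O3^2-)/2 = 2.295 × 10^-3 mol
n(H2O2) in the aliquot = 2.295 × 10^-3 mol (1:1 ratio)
[H2O2] = 2.295 × 10^-3 / 0.01003 = 0.2288 mol/L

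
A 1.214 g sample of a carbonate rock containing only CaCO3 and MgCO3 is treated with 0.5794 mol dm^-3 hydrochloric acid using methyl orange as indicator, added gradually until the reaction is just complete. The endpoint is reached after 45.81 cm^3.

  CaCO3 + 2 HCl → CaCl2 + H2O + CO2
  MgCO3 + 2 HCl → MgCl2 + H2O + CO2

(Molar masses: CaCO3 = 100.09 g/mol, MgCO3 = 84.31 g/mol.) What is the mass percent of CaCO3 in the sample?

n(HCl) = 0.04581 × 0.5794 = 0.02654 mol
Let x = n(CaCO3), y = n(MgCO3).
Titrant: 2x + 2y = 0.02654;  mass: 100.09x + 84.31y = 1.214
Solving, x = 6.027 × 10^-3 mol, y = 7.244 × 10^-3 mol
mass of CaCO3 = 6.027 × 10^-3 × 100.09 = 0.6033 g
% CaCO3 = 0.6033 / 1.214 × 100 = 49.69 %

49.69 %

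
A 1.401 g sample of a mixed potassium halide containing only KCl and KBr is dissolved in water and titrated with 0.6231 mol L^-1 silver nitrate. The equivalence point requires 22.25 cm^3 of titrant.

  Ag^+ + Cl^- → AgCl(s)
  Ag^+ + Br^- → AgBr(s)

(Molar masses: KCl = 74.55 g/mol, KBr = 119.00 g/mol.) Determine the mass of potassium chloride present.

0.4173 g

n(AgNO3) = 0.02225 × 0.6231 = 0.01386 mol
Let x = n(KCl), y = n(KBr).
Titrant: 1x + 1y = 0.01386;  mass: 74.55x + 119.00y = 1.401
Solving, x = 5.598 × 10^-3 mol, y = 8.266 × 10^-3 mol
mass of KCl = 5.598 × 10^-3 × 74.55 = 0.4173 g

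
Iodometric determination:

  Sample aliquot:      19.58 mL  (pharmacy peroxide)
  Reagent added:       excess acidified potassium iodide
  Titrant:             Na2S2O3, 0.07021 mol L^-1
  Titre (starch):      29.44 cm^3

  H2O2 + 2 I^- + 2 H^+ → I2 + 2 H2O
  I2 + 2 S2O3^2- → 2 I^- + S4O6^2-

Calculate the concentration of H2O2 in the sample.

n(S2O3^2-) = 0.02944 × 0.07021 = 2.067 × 10^-3 mol
n(I2) = n(S2O3^2-)/2 = 1.033 × 10^-3 mol
n(H2O2) in the aliquot = 1.033 × 10^-3 mol (1:1 ratio)
[H2O2] = 1.033 × 10^-3 / 0.01958 = 0.05278 mol/L

0.05278 mol/L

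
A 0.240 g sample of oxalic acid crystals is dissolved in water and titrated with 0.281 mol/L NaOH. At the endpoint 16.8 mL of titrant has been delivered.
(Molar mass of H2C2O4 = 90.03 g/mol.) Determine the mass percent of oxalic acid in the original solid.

88.5 %

H2C2O4 + 2 NaOH → Na2C2O4 + 2 H2O
n(NaOH) = 0.0168 L × 0.281 mol/L = 4.72 × 10^-3 mol
From the 1:2 ratio, n(H2C2O4) = 1/2 × 4.72 × 10^-3 = 2.36 × 10^-3 mol
mass of H2C2O4 = 2.36 × 10^-3 × 90.03 g/mol = 0.213 g
% H2C2O4 = 0.213 / 0.240 × 100 = 88.5 %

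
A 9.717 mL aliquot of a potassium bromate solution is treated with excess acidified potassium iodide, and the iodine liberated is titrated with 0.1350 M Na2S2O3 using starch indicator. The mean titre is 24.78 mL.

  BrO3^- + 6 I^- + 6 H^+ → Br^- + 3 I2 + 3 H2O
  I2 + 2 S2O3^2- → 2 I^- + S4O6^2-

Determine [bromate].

n(S2O3^2-) = 0.02478 × 0.1350 = 3.345 × 10^-3 mol
n(I2) = n(S2O3^2-)/2 = 1.673 × 10^-3 mol
From the 1:3 ratio, n(BrO3^-) in the aliquot = 1/3 × 1.673 × 10^-3 = 5.576 × 10^-4 mol
[BrO3^-] = 5.576 × 10^-4 / 0.009717 = 0.05738 mol/L

0.05738 M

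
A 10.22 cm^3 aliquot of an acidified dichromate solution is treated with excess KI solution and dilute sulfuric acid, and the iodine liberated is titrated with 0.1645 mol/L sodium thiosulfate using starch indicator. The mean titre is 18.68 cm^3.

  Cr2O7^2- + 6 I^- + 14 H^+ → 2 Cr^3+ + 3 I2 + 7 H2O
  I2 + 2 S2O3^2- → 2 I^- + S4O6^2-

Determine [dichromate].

n(S2O3^2-) = 0.01868 × 0.1645 = 3.073 × 10^-3 mol
n(I2) = n(S2O3^2-)/2 = 1.536 × 10^-3 mol
From the 1:3 ratio, n(Cr2O7^2-) in the aliquot = 1/3 × 1.536 × 10^-3 = 5.121 × 10^-4 mol
[Cr2O7^2-] = 5.121 × 10^-4 / 0.01022 = 0.05011 mol/L

0.05011 mol/L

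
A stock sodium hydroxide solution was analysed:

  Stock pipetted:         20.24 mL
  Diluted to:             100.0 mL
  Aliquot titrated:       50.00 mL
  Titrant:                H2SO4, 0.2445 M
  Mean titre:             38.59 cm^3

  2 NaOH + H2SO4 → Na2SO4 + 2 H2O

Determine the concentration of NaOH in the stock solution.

n(H2SO4) = 0.03859 × 0.2445 = 9.435 × 10^-3 mol
From the 2:1 ratio, n(NaOH) in the aliquot = 2/1 × 9.435 × 10^-3 = 0.01887 mol
[NaOH]_dilute = 0.01887 / 0.05000 = 0.3774 mol/L
Dilution factor = 100.0 / 20.24 = 4.941
[NaOH]_stock = 0.3774 × 4.941 = 1.865 mol/L

1.865 M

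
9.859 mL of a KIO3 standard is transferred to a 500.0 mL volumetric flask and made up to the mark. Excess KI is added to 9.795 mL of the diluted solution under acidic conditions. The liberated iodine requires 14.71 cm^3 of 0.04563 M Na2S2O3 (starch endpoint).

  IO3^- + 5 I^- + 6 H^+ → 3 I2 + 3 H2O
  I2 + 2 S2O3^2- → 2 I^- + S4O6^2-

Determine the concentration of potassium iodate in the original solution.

n(S2O3^2-) = 0.01471 × 0.04563 = 6.712 × 10^-4 mol
n(I2) = n(S2O3^2-)/2 = 3.356 × 10^-4 mol
From the 1:3 ratio, n(IO3^-) in the aliquot = 1/3 × 3.356 × 10^-4 = 1.119 × 10^-4 mol
[IO3^-]_dilute = 1.119 × 10^-4 / 0.009795 = 0.01142 mol/L
[IO3^-]_original = 0.01142 × 500.0/9.859 = 0.5792 mol/L

0.5792 M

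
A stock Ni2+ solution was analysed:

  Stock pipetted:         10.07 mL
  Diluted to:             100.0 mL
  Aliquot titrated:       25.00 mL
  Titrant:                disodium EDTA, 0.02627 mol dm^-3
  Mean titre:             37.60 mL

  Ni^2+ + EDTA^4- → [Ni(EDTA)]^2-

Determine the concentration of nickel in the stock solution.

n(EDTA) = 0.03760 × 0.02627 = 9.878 × 10^-4 mol
n(Ni2+) in the aliquot = 9.878 × 10^-4 mol (1:1 ratio)
[Ni2+]_dilute = 9.878 × 10^-4 / 0.02500 = 0.03951 mol/L
Dilution factor = 100.0 / 10.07 = 9.930
[Ni2+]_stock = 0.03951 × 9.930 = 0.3924 mol/L

0.3924 mol/L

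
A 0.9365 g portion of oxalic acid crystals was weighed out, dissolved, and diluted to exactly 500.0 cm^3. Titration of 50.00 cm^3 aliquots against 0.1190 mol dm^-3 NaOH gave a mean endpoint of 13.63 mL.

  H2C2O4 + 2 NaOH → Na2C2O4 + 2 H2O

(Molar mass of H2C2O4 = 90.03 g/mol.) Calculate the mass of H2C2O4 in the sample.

0.7301 g

n(NaOH) per titration = 0.01363 × 0.1190 = 1.622 × 10^-3 mol
From the 1:2 ratio, n(H2C2O4) in each aliquot = 1/2 × 1.622 × 10^-3 = 8.110 × 10^-4 mol
n(H2C2O4) in the whole flask = 8.110 × 10^-4 × 500.0/50.00 = 8.110 × 10^-3 mol
mass of H2C2O4 = 8.110 × 10^-3 × 90.03 = 0.7301 g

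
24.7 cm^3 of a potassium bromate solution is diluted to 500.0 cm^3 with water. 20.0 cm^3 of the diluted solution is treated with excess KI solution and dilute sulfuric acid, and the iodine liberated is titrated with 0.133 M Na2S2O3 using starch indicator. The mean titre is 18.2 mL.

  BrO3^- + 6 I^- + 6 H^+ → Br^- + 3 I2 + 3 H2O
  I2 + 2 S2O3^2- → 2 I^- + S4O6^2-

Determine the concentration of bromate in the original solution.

n(S2O3^2-) = 0.0182 × 0.133 = 2.42 × 10^-3 mol
n(I2) = n(S2O3^2-)/2 = 1.21 × 10^-3 mol
From the 1:3 ratio, n(BrO3^-) in the aliquot = 1/3 × 1.21 × 10^-3 = 4.03 × 10^-4 mol
[BrO3^-]_dilute = 4.03 × 10^-4 / 0.0200 = 0.0202 mol/L
[BrO3^-]_original = 0.0202 × 500.0/24.7 = 0.408 mol/L

0.408 M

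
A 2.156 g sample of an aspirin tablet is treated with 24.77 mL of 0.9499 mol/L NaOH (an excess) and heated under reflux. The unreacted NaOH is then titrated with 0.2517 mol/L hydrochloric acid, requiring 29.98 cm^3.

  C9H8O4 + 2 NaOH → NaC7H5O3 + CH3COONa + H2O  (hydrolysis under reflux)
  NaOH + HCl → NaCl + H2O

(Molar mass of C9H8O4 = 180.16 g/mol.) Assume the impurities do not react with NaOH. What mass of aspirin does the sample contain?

1.440 g

n(NaOH) added = 0.02477 × 0.9499 = 0.02353 mol
n(HCl) used in back-titration = 0.02998 × 0.2517 = 7.546 × 10^-3 mol
n(NaOH) left over = 7.546 × 10^-3 mol (1:1 ratio)
n(NaOH) consumed by analyte = 0.02353 − 7.546 × 10^-3 = 0.01598 mol
From the 1:2 ratio, n(C9H8O4) = 1/2 × 0.01598 = 7.992 × 10^-3 mol
mass of C9H8O4 = 7.992 × 10^-3 × 180.16 = 1.440 g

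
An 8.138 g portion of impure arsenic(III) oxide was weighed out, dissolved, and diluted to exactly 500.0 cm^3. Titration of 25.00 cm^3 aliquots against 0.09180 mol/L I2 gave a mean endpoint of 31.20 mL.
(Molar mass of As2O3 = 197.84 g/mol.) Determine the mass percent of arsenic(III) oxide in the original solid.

69.63 %

As2O3 + 2 I2 + 2 H2O → As2O5 + 4 HI
n(I2) per titration = 0.03120 × 0.09180 = 2.864 × 10^-3 mol
From the 1:2 ratio, n(As2O3) in each aliquot = 1/2 × 2.864 × 10^-3 = 1.432 × 10^-3 mol
n(As2O3) in the whole flask = 1.432 × 10^-3 × 500.0/25.00 = 0.02864 mol
mass of As2O3 = 0.02864 × 197.84 = 5.666 g
% As2O3 = 5.666 / 8.138 × 100 = 69.63 %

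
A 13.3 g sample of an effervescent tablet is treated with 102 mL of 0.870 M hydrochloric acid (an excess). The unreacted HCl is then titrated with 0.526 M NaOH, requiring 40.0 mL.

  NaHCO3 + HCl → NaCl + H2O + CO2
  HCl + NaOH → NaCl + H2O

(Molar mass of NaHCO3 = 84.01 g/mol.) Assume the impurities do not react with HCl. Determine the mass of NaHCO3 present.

5.69 g

n(HCl) added = 0.102 × 0.870 = 0.0887 mol
n(NaOH) used in back-titration = 0.0400 × 0.526 = 0.0210 mol
n(HCl) left over = 0.0210 mol (1:1 ratio)
n(HCl) consumed by analyte = 0.0887 − 0.0210 = 0.0677 mol
n(NaHCO3) = 0.0677 mol (1:1 ratio)
mass of NaHCO3 = 0.0677 × 84.01 = 5.69 g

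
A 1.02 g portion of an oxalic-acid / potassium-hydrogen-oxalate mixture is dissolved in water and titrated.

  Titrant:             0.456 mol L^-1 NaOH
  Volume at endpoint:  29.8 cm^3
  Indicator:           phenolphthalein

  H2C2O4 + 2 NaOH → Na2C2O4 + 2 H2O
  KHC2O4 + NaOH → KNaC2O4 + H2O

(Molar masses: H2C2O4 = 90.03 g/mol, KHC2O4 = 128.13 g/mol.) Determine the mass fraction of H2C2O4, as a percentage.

n(NaOH) = 0.0298 × 0.456 = 0.0136 mol
Let x = n(H2C2O4), y = n(KHC2O4).
Titrant: 2x + 1y = 0.0136;  mass: 90.03x + 128.13y = 1.02
Solving, x = 4.34 × 10^-3 mol, y = 4.91 × 10^-3 mol
mass of H2C2O4 = 4.34 × 10^-3 × 90.03 = 0.391 g
% H2C2O4 = 0.391 / 1.02 × 100 = 38.3 %

38.3 %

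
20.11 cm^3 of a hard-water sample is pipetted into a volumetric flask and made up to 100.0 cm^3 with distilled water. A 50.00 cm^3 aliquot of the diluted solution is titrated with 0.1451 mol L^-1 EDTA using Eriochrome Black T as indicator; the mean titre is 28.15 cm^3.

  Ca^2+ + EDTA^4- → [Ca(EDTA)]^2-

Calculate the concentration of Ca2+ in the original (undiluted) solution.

n(EDTA) = 0.02815 × 0.1451 = 4.085 × 10^-3 mol
n(Ca2+) in the aliquot = 4.085 × 10^-3 mol (1:1 ratio)
[Ca2+]_dilute = 4.085 × 10^-3 / 0.05000 = 0.08169 mol/L
Dilution factor = 100.0 / 20.11 = 4.973
[Ca2+]_stock = 0.08169 × 4.973 = 0.4062 mol/L

0.4062 mol/L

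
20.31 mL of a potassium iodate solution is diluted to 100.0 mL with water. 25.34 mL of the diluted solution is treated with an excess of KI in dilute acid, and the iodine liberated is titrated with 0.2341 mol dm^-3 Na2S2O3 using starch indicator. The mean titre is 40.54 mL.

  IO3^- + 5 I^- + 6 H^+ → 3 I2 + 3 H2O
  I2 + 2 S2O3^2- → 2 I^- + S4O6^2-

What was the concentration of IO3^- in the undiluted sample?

0.3073 mol/L

n(S2O3^2-) = 0.04054 × 0.2341 = 9.490 × 10^-3 mol
n(I2) = n(S2O3^2-)/2 = 4.745 × 10^-3 mol
From the 1:3 ratio, n(IO3^-) in the aliquot = 1/3 × 4.745 × 10^-3 = 1.582 × 10^-3 mol
[IO3^-]_dilute = 1.582 × 10^-3 / 0.02534 = 0.06242 mol/L
[IO3^-]_original = 0.06242 × 100.0/20.31 = 0.3073 mol/L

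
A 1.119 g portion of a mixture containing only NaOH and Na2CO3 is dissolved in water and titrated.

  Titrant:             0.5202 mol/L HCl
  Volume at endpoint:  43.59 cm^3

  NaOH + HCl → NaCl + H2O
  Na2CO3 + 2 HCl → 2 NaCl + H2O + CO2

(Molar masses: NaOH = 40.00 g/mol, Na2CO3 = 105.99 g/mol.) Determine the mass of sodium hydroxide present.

0.2545 g

n(HCl) = 0.04359 × 0.5202 = 0.02268 mol
Let x = n(NaOH), y = n(Na2CO3).
Titrant: 1x + 2y = 0.02268;  mass: 40.00x + 105.99y = 1.119
Solving, x = 6.363 × 10^-3 mol, y = 8.156 × 10^-3 mol
mass of NaOH = 6.363 × 10^-3 × 40.00 = 0.2545 g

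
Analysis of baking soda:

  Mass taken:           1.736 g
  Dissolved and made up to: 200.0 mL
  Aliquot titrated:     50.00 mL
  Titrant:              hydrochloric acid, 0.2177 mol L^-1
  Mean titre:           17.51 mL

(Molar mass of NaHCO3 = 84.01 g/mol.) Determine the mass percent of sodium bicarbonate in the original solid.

73.79 %

NaHCO3 + HCl → NaCl + H2O + CO2
n(HCl) per titration = 0.01751 × 0.2177 = 3.812 × 10^-3 mol
n(NaHCO3) in each aliquot = 3.812 × 10^-3 mol (1:1 ratio)
n(NaHCO3) in the whole flask = 3.812 × 10^-3 × 200.0/50.00 = 0.01525 mol
mass of NaHCO3 = 0.01525 × 84.01 = 1.281 g
% NaHCO3 = 1.281 / 1.736 × 100 = 73.79 %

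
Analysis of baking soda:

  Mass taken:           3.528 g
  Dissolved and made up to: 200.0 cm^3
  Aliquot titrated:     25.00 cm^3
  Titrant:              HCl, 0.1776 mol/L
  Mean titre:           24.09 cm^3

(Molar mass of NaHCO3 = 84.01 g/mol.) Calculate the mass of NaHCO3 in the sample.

NaHCO3 + HCl → NaCl + H2O + CO2
n(HCl) per titration = 0.02409 × 0.1776 = 4.278 × 10^-3 mol
n(NaHCO3) in each aliquot = 4.278 × 10^-3 mol (1:1 ratio)
n(NaHCO3) in the whole flask = 4.278 × 10^-3 × 200.0/25.00 = 0.03423 mol
mass of NaHCO3 = 0.03423 × 84.01 = 2.875 g

2.875 g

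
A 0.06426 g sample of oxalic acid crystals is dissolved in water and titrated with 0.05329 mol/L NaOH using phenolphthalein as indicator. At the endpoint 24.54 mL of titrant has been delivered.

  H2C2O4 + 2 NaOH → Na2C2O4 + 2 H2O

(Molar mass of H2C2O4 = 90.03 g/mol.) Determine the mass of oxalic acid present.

0.05887 g

n(NaOH) = 0.02454 L × 0.05329 mol/L = 1.308 × 10^-3 mol
From the 1:2 ratio, n(H2C2O4) = 1/2 × 1.308 × 10^-3 = 6.539 × 10^-4 mol
mass of H2C2O4 = 6.539 × 10^-4 × 90.03 g/mol = 0.05887 g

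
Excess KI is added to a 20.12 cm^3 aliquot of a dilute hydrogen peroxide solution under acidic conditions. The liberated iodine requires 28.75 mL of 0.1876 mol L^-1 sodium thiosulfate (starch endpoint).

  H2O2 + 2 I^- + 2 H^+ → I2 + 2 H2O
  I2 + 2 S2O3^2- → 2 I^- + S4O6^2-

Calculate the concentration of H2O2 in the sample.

0.1340 mol/L

n(S2O3^2-) = 0.02875 × 0.1876 = 5.393 × 10^-3 mol
n(I2) = n(S2O3^2-)/2 = 2.697 × 10^-3 mol
n(H2O2) in the aliquot = 2.697 × 10^-3 mol (1:1 ratio)
[H2O2] = 2.697 × 10^-3 / 0.02012 = 0.1340 mol/L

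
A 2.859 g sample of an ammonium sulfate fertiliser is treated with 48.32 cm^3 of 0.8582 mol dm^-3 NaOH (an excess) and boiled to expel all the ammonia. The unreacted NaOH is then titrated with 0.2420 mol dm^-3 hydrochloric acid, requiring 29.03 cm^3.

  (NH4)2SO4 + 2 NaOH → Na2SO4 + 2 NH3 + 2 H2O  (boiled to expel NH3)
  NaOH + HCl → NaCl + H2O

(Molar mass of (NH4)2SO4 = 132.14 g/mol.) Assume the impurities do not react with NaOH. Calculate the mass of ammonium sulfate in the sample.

n(NaOH) added = 0.04832 × 0.8582 = 0.04147 mol
n(HCl) used in back-titration = 0.02903 × 0.2420 = 7.025 × 10^-3 mol
n(NaOH) left over = 7.025 × 10^-3 mol (1:1 ratio)
n(NaOH) consumed by analyte = 0.04147 − 7.025 × 10^-3 = 0.03444 mol
From the 1:2 ratio, n((NH4)2SO4) = 1/2 × 0.03444 = 0.01722 mol
mass of (NH4)2SO4 = 0.01722 × 132.14 = 2.276 g

2.276 g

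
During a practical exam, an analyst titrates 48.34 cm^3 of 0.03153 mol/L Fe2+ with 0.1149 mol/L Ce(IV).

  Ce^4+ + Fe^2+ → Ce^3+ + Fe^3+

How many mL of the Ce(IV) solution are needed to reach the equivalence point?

n(Fe2+) = 0.04834 L × 0.03153 mol/L = 1.524 × 10^-3 mol
n(Ce4+) = 1.524 × 10^-3 mol (1:1 stoichiometry)
V(Ce4+) = 1.524 × 10^-3 mol / 0.1149 mol/L = 0.01327 L = 13.27 mL

13.27 mL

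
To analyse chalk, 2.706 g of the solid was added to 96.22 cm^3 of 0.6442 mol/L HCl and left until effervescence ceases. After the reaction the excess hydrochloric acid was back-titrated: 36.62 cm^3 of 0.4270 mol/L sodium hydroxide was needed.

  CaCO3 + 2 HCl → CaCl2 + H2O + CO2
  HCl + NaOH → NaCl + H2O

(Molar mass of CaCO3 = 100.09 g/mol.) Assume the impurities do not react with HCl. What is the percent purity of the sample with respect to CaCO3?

n(HCl) added = 0.09622 × 0.6442 = 0.06198 mol
n(NaOH) used in back-titration = 0.03662 × 0.4270 = 0.01564 mol
n(HCl) left over = 0.01564 mol (1:1 ratio)
n(HCl) consumed by analyte = 0.06198 − 0.01564 = 0.04635 mol
From the 1:2 ratio, n(CaCO3) = 1/2 × 0.04635 = 0.02317 mol
mass of CaCO3 = 0.02317 × 100.09 = 2.319 g
% CaCO3 = 2.319 / 2.706 × 100 = 85.72 %

85.72 %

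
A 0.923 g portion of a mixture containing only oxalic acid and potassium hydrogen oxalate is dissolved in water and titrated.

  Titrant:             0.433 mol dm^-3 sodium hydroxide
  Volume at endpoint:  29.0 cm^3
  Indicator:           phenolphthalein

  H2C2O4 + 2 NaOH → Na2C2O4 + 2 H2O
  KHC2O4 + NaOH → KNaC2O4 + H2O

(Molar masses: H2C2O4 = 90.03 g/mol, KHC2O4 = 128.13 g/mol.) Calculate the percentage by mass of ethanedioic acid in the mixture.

n(NaOH) = 0.0290 × 0.433 = 0.0126 mol
Let x = n(H2C2O4), y = n(KHC2O4).
Titrant: 2x + 1y = 0.0126;  mass: 90.03x + 128.13y = 0.923
Solving, x = 4.13 × 10^-3 mol, y = 4.30 × 10^-3 mol
mass of H2C2O4 = 4.13 × 10^-3 × 90.03 = 0.371 g
% H2C2O4 = 0.371 / 0.923 × 100 = 40.2 %

40.2 %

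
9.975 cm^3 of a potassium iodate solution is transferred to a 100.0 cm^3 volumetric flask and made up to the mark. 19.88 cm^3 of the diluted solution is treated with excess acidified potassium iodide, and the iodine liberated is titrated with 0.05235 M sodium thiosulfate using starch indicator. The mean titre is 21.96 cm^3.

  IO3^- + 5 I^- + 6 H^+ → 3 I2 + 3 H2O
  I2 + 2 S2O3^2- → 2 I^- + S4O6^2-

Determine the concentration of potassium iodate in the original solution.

0.09662 M

n(S2O3^2-) = 0.02196 × 0.05235 = 1.150 × 10^-3 mol
n(I2) = n(S2O3^2-)/2 = 5.748 × 10^-4 mol
From the 1:3 ratio, n(IO3^-) in the aliquot = 1/3 × 5.748 × 10^-4 = 1.916 × 10^-4 mol
[IO3^-]_dilute = 1.916 × 10^-4 / 0.01988 = 0.009638 mol/L
[IO3^-]_original = 0.009638 × 100.0/9.975 = 0.09662 mol/L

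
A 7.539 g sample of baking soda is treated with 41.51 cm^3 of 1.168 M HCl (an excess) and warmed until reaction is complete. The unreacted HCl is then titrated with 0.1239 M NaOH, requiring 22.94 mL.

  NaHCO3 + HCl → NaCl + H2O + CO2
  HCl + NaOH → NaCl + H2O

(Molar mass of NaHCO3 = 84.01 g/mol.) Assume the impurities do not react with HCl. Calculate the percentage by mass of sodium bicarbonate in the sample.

n(HCl) added = 0.04151 × 1.168 = 0.04848 mol
n(NaOH) used in back-titration = 0.02294 × 0.1239 = 2.842 × 10^-3 mol
n(HCl) left over = 2.842 × 10^-3 mol (1:1 ratio)
n(HCl) consumed by analyte = 0.04848 − 2.842 × 10^-3 = 0.04564 mol
n(NaHCO3) = 0.04564 mol (1:1 ratio)
mass of NaHCO3 = 0.04564 × 84.01 = 3.834 g
% NaHCO3 = 3.834 / 7.539 × 100 = 50.86 %

50.86 %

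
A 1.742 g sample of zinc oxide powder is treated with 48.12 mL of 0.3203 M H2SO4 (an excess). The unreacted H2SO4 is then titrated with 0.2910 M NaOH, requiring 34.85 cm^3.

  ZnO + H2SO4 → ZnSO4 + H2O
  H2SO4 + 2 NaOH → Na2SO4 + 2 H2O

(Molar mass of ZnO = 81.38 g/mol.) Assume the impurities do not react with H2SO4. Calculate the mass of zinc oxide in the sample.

0.8416 g

n(H2SO4) added = 0.04812 × 0.3203 = 0.01541 mol
n(NaOH) used in back-titration = 0.03485 × 0.2910 = 0.01014 mol
From the 1:2 ratio, n(H2SO4) left over = 1/2 × 0.01014 = 5.071 × 10^-3 mol
n(H2SO4) consumed by analyte = 0.01541 − 5.071 × 10^-3 = 0.01034 mol
n(ZnO) = 0.01034 mol (1:1 ratio)
mass of ZnO = 0.01034 × 81.38 = 0.8416 g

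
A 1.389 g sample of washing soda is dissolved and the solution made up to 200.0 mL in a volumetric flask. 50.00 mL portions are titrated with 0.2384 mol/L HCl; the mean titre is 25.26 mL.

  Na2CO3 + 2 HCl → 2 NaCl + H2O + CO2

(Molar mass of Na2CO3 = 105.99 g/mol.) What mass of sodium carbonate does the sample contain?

1.277 g

n(HCl) per titration = 0.02526 × 0.2384 = 6.022 × 10^-3 mol
From the 1:2 ratio, n(Na2CO3) in each aliquot = 1/2 × 6.022 × 10^-3 = 3.011 × 10^-3 mol
n(Na2CO3) in the whole flask = 3.011 × 10^-3 × 200.0/50.00 = 0.01204 mol
mass of Na2CO3 = 0.01204 × 105.99 = 1.277 g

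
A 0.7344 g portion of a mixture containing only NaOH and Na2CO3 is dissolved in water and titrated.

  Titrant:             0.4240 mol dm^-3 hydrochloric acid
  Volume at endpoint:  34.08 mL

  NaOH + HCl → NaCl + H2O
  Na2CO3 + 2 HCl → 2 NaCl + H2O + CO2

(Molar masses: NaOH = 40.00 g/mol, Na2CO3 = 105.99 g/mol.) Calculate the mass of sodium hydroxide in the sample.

0.09657 g

n(HCl) = 0.03408 × 0.4240 = 0.01445 mol
Let x = n(NaOH), y = n(Na2CO3).
Titrant: 1x + 2y = 0.01445;  mass: 40.00x + 105.99y = 0.7344
Solving, x = 2.414 × 10^-3 mol, y = 6.018 × 10^-3 mol
mass of NaOH = 2.414 × 10^-3 × 40.00 = 0.09657 g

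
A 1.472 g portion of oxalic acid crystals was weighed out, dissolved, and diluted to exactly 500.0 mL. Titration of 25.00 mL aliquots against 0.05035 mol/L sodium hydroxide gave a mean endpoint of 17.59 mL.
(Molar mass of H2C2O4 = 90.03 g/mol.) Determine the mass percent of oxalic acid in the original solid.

H2C2O4 + 2 NaOH → Na2C2O4 + 2 H2O
n(NaOH) per titration = 0.01759 × 0.05035 = 8.857 × 10^-4 mol
From the 1:2 ratio, n(H2C2O4) in each aliquot = 1/2 × 8.857 × 10^-4 = 4.428 × 10^-4 mol
n(H2C2O4) in the whole flask = 4.428 × 10^-4 × 500.0/25.00 = 8.857 × 10^-3 mol
mass of H2C2O4 = 8.857 × 10^-3 × 90.03 = 0.7974 g
% H2C2O4 = 0.7974 / 1.472 × 100 = 54.17 %

54.17 %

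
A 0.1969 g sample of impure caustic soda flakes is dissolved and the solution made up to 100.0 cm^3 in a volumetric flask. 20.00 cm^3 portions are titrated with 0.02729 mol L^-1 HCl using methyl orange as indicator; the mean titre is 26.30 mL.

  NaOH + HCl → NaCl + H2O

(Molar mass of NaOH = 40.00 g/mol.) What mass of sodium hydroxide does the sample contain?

0.1435 g

n(HCl) per titration = 0.02630 × 0.02729 = 7.177 × 10^-4 mol
n(NaOH) in each aliquot = 7.177 × 10^-4 mol (1:1 ratio)
n(NaOH) in the whole flask = 7.177 × 10^-4 × 100.0/20.00 = 3.589 × 10^-3 mol
mass of NaOH = 3.589 × 10^-3 × 40.00 = 0.1435 g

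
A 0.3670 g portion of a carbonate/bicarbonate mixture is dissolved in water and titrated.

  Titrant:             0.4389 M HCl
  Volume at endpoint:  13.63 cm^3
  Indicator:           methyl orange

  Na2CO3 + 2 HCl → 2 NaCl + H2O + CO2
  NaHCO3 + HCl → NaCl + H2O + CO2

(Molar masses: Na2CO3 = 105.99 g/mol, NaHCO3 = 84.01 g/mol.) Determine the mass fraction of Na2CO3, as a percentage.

63.12 %

n(HCl) = 0.01363 × 0.4389 = 5.982 × 10^-3 mol
Let x = n(Na2CO3), y = n(NaHCO3).
Titrant: 2x + 1y = 5.982 × 10^-3;  mass: 105.99x + 84.01y = 0.3670
Solving, x = 2.185 × 10^-3 mol, y = 1.611 × 10^-3 mol
mass of Na2CO3 = 2.185 × 10^-3 × 105.99 = 0.2316 g
% Na2CO3 = 0.2316 / 0.3670 × 100 = 63.12 %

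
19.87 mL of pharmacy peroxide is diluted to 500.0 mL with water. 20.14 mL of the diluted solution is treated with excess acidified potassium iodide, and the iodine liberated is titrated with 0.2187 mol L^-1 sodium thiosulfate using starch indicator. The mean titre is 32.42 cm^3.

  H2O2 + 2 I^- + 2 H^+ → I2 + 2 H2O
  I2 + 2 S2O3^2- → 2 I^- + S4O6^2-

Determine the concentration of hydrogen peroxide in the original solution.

4.429 mol/L

n(S2O3^2-) = 0.03242 × 0.2187 = 7.090 × 10^-3 mol
n(I2) = n(S2O3^2-)/2 = 3.545 × 10^-3 mol
n(H2O2) in the aliquot = 3.545 × 10^-3 mol (1:1 ratio)
[H2O2]_dilute = 3.545 × 10^-3 / 0.02014 = 0.1760 mol/L
[H2O2]_original = 0.1760 × 500.0/19.87 = 4.429 mol/L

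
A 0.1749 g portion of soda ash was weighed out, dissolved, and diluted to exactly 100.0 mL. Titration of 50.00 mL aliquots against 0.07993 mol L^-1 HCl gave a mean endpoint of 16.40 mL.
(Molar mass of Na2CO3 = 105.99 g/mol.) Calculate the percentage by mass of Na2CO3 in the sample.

Na2CO3 + 2 HCl → 2 NaCl + H2O + CO2
n(HCl) per titration = 0.01640 × 0.07993 = 1.311 × 10^-3 mol
From the 1:2 ratio, n(Na2CO3) in each aliquot = 1/2 × 1.311 × 10^-3 = 6.554 × 10^-4 mol
n(Na2CO3) in the whole flask = 6.554 × 10^-4 × 100.0/50.00 = 1.311 × 10^-3 mol
mass of Na2CO3 = 1.311 × 10^-3 × 105.99 = 0.1389 g
% Na2CO3 = 0.1389 / 0.1749 × 100 = 79.44 %

79.44 %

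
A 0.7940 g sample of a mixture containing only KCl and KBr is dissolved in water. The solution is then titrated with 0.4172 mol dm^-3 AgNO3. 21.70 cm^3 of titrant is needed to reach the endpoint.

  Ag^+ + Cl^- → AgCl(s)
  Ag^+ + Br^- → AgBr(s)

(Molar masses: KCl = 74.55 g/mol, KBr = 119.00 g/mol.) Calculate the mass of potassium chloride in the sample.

0.4752 g

n(AgNO3) = 0.02170 × 0.4172 = 9.053 × 10^-3 mol
Let x = n(KCl), y = n(KBr).
Titrant: 1x + 1y = 9.053 × 10^-3;  mass: 74.55x + 119.00y = 0.7940
Solving, x = 6.374 × 10^-3 mol, y = 2.679 × 10^-3 mol
mass of KCl = 6.374 × 10^-3 × 74.55 = 0.4752 g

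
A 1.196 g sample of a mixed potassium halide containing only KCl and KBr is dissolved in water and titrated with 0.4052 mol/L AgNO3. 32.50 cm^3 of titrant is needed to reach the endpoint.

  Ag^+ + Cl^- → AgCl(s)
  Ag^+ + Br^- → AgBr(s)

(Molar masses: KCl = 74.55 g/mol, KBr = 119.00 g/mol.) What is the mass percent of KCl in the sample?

n(AgNO3) = 0.03250 × 0.4052 = 0.01317 mol
Let x = n(KCl), y = n(KBr).
Titrant: 1x + 1y = 0.01317;  mass: 74.55x + 119.00y = 1.196
Solving, x = 8.349 × 10^-3 mol, y = 4.820 × 10^-3 mol
mass of KCl = 8.349 × 10^-3 × 74.55 = 0.6224 g
% KCl = 0.6224 / 1.196 × 100 = 52.04 %

52.04 %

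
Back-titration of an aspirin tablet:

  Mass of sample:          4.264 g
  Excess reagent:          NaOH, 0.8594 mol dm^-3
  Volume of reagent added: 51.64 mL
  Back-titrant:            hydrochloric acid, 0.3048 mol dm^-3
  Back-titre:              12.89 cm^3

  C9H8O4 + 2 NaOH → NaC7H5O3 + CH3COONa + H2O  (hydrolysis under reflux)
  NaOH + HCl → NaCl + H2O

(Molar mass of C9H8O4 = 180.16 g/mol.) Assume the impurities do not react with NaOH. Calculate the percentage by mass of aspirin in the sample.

85.45 %

n(NaOH) added = 0.05164 × 0.8594 = 0.04438 mol
n(HCl) used in back-titration = 0.01289 × 0.3048 = 3.929 × 10^-3 mol
n(NaOH) left over = 3.929 × 10^-3 mol (1:1 ratio)
n(NaOH) consumed by analyte = 0.04438 − 3.929 × 10^-3 = 0.04045 mol
From the 1:2 ratio, n(C9H8O4) = 1/2 × 0.04045 = 0.02023 mol
mass of C9H8O4 = 0.02023 × 180.16 = 3.644 g
% C9H8O4 = 3.644 / 4.264 × 100 = 85.45 %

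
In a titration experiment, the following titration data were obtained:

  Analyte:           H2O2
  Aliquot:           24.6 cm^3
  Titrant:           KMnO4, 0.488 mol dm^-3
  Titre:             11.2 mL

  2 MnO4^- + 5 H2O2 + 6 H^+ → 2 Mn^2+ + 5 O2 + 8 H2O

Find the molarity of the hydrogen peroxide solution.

0.555 mol/L

n(KMnO4) = 0.0112 L × 0.488 mol/L = 5.47 × 10^-3 mol
From the 5:2 mole ratio, n(H2O2) = 5/2 × 5.47 × 10^-3 = 0.0137 mol
[H2O2] = 0.0137 mol / 0.0246 L = 0.555 mol/L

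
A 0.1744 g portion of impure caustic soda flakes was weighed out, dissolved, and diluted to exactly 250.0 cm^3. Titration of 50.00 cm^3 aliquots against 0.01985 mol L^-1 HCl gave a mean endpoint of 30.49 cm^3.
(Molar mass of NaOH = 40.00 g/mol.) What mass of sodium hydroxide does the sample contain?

0.1210 g

NaOH + HCl → NaCl + H2O
n(HCl) per titration = 0.03049 × 0.01985 = 6.052 × 10^-4 mol
n(NaOH) in each aliquot = 6.052 × 10^-4 mol (1:1 ratio)
n(NaOH) in the whole flask = 6.052 × 10^-4 × 250.0/50.00 = 3.026 × 10^-3 mol
mass of NaOH = 3.026 × 10^-3 × 40.00 = 0.1210 g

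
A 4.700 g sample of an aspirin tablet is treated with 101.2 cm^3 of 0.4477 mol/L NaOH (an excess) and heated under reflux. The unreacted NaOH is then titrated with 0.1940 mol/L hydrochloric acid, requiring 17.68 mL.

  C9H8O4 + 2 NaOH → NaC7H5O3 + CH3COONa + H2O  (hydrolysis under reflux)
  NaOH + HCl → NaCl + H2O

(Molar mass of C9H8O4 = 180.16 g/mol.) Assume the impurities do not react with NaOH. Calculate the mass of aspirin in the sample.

3.772 g

n(NaOH) added = 0.1012 × 0.4477 = 0.04531 mol
n(HCl) used in back-titration = 0.01768 × 0.1940 = 3.430 × 10^-3 mol
n(NaOH) left over = 3.430 × 10^-3 mol (1:1 ratio)
n(NaOH) consumed by analyte = 0.04531 − 3.430 × 10^-3 = 0.04188 mol
From the 1:2 ratio, n(C9H8O4) = 1/2 × 0.04188 = 0.02094 mol
mass of C9H8O4 = 0.02094 × 180.16 = 3.772 g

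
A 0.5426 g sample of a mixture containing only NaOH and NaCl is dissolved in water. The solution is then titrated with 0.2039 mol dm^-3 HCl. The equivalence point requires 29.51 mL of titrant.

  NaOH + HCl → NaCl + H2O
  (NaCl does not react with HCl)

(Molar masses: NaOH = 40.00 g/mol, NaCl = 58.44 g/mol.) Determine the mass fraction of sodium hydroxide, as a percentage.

44.36 %

n(HCl) = 0.02951 × 0.2039 = 6.017 × 10^-3 mol
Let x = n(NaOH), y = n(NaCl).
Titrant: 1x = 6.017 × 10^-3;  mass: 40.00x + 58.44y = 0.5426
Solving, x = 6.017 × 10^-3 mol, y = 5.166 × 10^-3 mol
mass of NaOH = 6.017 × 10^-3 × 40.00 = 0.2407 g
% NaOH = 0.2407 / 0.5426 × 100 = 44.36 %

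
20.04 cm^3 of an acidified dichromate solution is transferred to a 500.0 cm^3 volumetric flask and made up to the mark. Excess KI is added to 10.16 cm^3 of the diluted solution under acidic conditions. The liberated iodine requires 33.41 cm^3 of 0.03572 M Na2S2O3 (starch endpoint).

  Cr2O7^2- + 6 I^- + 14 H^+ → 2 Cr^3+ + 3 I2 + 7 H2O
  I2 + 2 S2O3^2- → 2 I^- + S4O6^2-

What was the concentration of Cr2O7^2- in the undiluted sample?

0.4884 M

n(S2O3^2-) = 0.03341 × 0.03572 = 1.193 × 10^-3 mol
n(I2) = n(S2O3^2-)/2 = 5.967 × 10^-4 mol
From the 1:3 ratio, n(Cr2O7^2-) in the aliquot = 1/3 × 5.967 × 10^-4 = 1.989 × 10^-4 mol
[Cr2O7^2-]_dilute = 1.989 × 10^-4 / 0.01016 = 0.01958 mol/L
[Cr2O7^2-]_original = 0.01958 × 500.0/20.04 = 0.4884 mol/L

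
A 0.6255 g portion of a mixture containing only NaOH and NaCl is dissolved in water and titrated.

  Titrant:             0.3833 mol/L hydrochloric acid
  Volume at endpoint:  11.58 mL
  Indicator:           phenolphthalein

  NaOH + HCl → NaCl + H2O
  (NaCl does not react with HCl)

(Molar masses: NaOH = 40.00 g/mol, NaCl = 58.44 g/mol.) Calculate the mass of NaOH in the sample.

n(HCl) = 0.01158 × 0.3833 = 4.439 × 10^-3 mol
Let x = n(NaOH), y = n(NaCl).
Titrant: 1x = 4.439 × 10^-3;  mass: 40.00x + 58.44y = 0.6255
Solving, x = 4.439 × 10^-3 mol, y = 7.665 × 10^-3 mol
mass of NaOH = 4.439 × 10^-3 × 40.00 = 0.1775 g

0.1775 g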